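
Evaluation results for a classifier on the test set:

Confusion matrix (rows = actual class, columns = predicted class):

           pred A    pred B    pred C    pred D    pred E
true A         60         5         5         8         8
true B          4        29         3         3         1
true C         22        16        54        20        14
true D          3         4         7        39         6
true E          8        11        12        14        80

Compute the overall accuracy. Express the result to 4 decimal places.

0.6009

Accuracy = trace / total = (60+29+54+39+80=262) / 436 = 262/436 = 0.6009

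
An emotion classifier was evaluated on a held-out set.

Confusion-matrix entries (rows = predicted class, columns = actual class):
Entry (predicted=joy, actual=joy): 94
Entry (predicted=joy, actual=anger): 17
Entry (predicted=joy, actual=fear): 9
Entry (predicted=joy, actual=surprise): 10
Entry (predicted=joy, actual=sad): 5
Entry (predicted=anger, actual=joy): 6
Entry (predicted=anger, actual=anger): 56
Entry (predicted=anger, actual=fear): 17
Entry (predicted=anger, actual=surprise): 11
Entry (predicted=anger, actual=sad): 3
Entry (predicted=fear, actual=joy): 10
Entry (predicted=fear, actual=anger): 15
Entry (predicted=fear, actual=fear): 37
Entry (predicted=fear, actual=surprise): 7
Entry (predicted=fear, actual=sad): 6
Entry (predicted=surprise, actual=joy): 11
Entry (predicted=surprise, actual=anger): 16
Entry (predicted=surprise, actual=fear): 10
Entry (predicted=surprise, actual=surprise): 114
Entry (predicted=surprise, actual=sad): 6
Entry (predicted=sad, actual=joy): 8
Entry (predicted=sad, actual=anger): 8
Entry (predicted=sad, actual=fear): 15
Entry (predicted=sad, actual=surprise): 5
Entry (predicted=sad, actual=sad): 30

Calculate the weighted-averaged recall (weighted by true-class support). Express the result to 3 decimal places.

0.629

Per-class recall (TP/(TP+FN)):
  joy: TP=94, FN=6+10+11+8=35 → 94/129 = 0.7287
  anger: TP=56, FN=17+15+16+8=56 → 56/112 = 0.5000
  fear: TP=37, FN=9+17+10+15=51 → 37/88 = 0.4205
  surprise: TP=114, FN=10+11+7+5=33 → 114/147 = 0.7755
  sad: TP=30, FN=5+3+6+6=20 → 30/50 = 0.6000
Weighted-recall = Σ (supportᵢ/N)·recallᵢ with N=526: (129/526)·0.7287 + (112/526)·0.5000 + (88/526)·0.4205 + (147/526)·0.7755 + (50/526)·0.6000 = 0.629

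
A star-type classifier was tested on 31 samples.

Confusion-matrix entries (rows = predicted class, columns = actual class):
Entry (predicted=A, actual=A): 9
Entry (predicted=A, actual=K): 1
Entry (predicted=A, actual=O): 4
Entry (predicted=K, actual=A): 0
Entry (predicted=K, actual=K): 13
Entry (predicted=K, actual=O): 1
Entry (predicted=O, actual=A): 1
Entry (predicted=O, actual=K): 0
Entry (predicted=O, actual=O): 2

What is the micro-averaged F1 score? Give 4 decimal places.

Micro-averaging pools counts across classes: ΣTP=24, ΣFP=7, ΣFN=7.
Micro-F1 score = 2·TP/(2·TP+FP+FN) on pooled counts = 0.7742 (equals overall accuracy in single-label multiclass).

0.7742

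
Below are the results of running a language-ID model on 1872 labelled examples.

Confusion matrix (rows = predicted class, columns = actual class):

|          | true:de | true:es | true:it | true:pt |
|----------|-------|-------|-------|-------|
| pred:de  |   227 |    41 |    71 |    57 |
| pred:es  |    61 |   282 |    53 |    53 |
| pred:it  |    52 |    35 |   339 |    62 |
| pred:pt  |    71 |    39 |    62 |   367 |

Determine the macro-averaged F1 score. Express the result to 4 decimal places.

0.6449

Per-class F1 score (2·TP/(2·TP+FP+FN)):
  de: TP=227, FP=41+71+57=169, FN=61+52+71=184 → 454/807 = 0.56258
  es: TP=282, FP=61+53+53=167, FN=41+35+39=115 → 564/846 = 0.66667
  it: TP=339, FP=52+35+62=149, FN=71+53+62=186 → 678/1013 = 0.66930
  pt: TP=367, FP=71+39+62=172, FN=57+53+62=172 → 734/1078 = 0.68089
Macro-F1 score = mean = (0.56258 + 0.66667 + 0.66930 + 0.68089) / 4 = 0.6449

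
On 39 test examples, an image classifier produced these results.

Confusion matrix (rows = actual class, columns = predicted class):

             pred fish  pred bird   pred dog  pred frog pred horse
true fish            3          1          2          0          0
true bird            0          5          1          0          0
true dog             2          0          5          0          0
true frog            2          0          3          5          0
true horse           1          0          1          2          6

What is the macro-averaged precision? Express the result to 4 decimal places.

0.6679

Per-class precision (TP/(TP+FP)):
  fish: TP=3, FP=0+2+2+1=5 → 3/8 = 0.37500
  bird: TP=5, FP=1+0+0+0=1 → 5/6 = 0.83333
  dog: TP=5, FP=2+1+3+1=7 → 5/12 = 0.41667
  frog: TP=5, FP=0+0+0+2=2 → 5/7 = 0.71429
  horse: TP=6, FP=0+0+0+0=0 → 6/6 = 1.00000
Macro-precision = mean = (0.37500 + 0.83333 + 0.41667 + 0.71429 + 1.00000) / 5 = 0.6679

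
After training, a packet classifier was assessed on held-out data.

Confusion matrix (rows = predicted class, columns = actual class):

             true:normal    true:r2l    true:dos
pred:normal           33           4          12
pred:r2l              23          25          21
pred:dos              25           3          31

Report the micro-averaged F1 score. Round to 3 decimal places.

0.503

Micro-averaging pools counts across classes: ΣTP=89, ΣFP=88, ΣFN=88.
Micro-F1 score = 2·TP/(2·TP+FP+FN) on pooled counts = 0.503 (equals overall accuracy in single-label multiclass).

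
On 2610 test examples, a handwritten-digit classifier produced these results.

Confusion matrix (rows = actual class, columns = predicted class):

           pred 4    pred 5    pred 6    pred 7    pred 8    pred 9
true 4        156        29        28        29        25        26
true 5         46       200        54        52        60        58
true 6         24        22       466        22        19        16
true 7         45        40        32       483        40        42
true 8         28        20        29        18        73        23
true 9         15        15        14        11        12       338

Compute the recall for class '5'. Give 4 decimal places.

Take TP from the diagonal, FP from the rest of the '5' prediction marginal, FN from the rest of the '5' actual marginal.
recall = TP/(TP+FN).
5: TP=200, FN=46+54+52+60+58=270 → 200/470 = 0.42553

0.4255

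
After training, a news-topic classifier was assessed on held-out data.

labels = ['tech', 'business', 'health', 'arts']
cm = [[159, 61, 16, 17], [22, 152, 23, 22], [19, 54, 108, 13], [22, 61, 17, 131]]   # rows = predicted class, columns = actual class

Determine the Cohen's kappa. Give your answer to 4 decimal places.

Observed agreement pₒ = trace/N = 550/897 = 0.61315
Expected agreement pₑ = Σ (rowᵢ·colᵢ)/N² = (222·253 + 328·219 + 164·194 + 183·231)/897² = 0.25116
κ = (pₒ − pₑ)/(1 − pₑ) = (0.61315 − 0.25116)/(1 − 0.25116) = 0.4834

0.4834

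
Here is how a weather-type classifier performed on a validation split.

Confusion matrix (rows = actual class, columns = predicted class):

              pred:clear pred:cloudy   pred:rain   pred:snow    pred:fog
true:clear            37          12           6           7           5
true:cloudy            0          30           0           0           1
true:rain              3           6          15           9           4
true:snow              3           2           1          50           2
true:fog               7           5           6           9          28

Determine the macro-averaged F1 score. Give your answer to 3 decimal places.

Per-class F1 score (2·TP/(2·TP+FP+FN)):
  clear: TP=37, FP=0+3+3+7=13, FN=12+6+7+5=30 → 74/117 = 0.6325
  cloudy: TP=30, FP=12+6+2+5=25, FN=0+0+0+1=1 → 60/86 = 0.6977
  rain: TP=15, FP=6+0+1+6=13, FN=3+6+9+4=22 → 30/65 = 0.4615
  snow: TP=50, FP=7+0+9+9=25, FN=3+2+1+2=8 → 100/133 = 0.7519
  fog: TP=28, FP=5+1+4+2=12, FN=7+5+6+9=27 → 56/95 = 0.5895
Macro-F1 score = mean = (0.6325 + 0.6977 + 0.4615 + 0.7519 + 0.5895) / 5 = 0.627

0.627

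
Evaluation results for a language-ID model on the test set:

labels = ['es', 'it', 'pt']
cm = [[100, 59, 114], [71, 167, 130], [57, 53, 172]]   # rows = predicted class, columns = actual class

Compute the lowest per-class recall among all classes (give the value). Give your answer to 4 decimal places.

0.4135

Per-class recall (TP/(TP+FN)):
  es: TP=100, FN=71+57=128 → 100/228 = 0.43860
  it: TP=167, FN=59+53=112 → 167/279 = 0.59857
  pt: TP=172, FN=114+130=244 → 172/416 = 0.41346
Lowest is class 'pt' with recall = 0.4135.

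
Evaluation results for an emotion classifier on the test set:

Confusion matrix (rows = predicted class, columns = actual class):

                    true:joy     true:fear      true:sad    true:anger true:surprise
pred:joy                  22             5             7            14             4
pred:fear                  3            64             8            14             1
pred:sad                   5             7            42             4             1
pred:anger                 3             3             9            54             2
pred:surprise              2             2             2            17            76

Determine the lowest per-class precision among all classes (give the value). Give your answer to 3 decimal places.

0.423

Per-class precision (TP/(TP+FP)):
  joy: TP=22, FP=5+7+14+4=30 → 22/52 = 0.4231
  fear: TP=64, FP=3+8+14+1=26 → 64/90 = 0.7111
  sad: TP=42, FP=5+7+4+1=17 → 42/59 = 0.7119
  anger: TP=54, FP=3+3+9+2=17 → 54/71 = 0.7606
  surprise: TP=76, FP=2+2+2+17=23 → 76/99 = 0.7677
Lowest is class 'joy' with precision = 0.423.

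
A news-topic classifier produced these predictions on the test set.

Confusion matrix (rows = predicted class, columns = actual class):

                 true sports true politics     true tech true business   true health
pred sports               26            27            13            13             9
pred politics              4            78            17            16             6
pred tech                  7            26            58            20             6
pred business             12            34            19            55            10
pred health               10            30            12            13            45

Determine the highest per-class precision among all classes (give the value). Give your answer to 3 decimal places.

0.645

Per-class precision (TP/(TP+FP)):
  sports: TP=26, FP=27+13+13+9=62 → 26/88 = 0.2955
  politics: TP=78, FP=4+17+16+6=43 → 78/121 = 0.6446
  tech: TP=58, FP=7+26+20+6=59 → 58/117 = 0.4957
  business: TP=55, FP=12+34+19+10=75 → 55/130 = 0.4231
  health: TP=45, FP=10+30+12+13=65 → 45/110 = 0.4091
Highest is class 'politics' with precision = 0.645.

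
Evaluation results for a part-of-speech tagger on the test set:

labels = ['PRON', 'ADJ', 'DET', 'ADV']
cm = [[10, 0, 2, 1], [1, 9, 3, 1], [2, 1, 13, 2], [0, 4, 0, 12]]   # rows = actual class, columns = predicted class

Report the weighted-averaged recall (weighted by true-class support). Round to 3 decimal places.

Per-class recall (TP/(TP+FN)):
  PRON: TP=10, FN=0+2+1=3 → 10/13 = 0.7692
  ADJ: TP=9, FN=1+3+1=5 → 9/14 = 0.6429
  DET: TP=13, FN=2+1+2=5 → 13/18 = 0.7222
  ADV: TP=12, FN=0+4+0=4 → 12/16 = 0.7500
Weighted-recall = Σ (supportᵢ/N)·recallᵢ with N=61: (13/61)·0.7692 + (14/61)·0.6429 + (18/61)·0.7222 + (16/61)·0.7500 = 0.721

0.721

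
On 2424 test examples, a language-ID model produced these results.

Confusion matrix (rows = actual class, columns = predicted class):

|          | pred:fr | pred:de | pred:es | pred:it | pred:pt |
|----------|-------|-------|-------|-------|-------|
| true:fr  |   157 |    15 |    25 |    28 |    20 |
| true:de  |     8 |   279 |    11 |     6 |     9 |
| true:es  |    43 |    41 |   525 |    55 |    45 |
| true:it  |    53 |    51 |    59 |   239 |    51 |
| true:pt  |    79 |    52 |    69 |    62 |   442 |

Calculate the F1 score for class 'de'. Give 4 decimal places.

F1 score = 2·TP/(2·TP+FP+FN).
de: TP=279, FP=15+41+51+52=159, FN=8+11+6+9=34 → 558/751 = 0.74301

0.7430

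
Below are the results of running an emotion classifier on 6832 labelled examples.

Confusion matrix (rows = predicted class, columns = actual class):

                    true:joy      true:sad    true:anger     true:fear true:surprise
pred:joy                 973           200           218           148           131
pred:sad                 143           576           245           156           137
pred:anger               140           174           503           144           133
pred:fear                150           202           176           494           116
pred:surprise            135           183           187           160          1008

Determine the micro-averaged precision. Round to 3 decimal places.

0.520

Micro-averaging pools counts across classes: ΣTP=3554, ΣFP=3278, ΣFN=3278.
Micro-precision = TP/(TP+FP) on pooled counts = 0.520 (equals overall accuracy in single-label multiclass).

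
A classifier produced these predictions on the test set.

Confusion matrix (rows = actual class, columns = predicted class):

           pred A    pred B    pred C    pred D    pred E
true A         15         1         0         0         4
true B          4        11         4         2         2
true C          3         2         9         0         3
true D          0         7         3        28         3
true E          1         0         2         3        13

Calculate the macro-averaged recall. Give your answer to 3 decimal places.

0.625

Per-class recall (TP/(TP+FN)):
  A: TP=15, FN=1+0+0+4=5 → 15/20 = 0.7500
  B: TP=11, FN=4+4+2+2=12 → 11/23 = 0.4783
  C: TP=9, FN=3+2+0+3=8 → 9/17 = 0.5294
  D: TP=28, FN=0+7+3+3=13 → 28/41 = 0.6829
  E: TP=13, FN=1+0+2+3=6 → 13/19 = 0.6842
Macro-recall = mean = (0.7500 + 0.4783 + 0.5294 + 0.6829 + 0.6842) / 5 = 0.625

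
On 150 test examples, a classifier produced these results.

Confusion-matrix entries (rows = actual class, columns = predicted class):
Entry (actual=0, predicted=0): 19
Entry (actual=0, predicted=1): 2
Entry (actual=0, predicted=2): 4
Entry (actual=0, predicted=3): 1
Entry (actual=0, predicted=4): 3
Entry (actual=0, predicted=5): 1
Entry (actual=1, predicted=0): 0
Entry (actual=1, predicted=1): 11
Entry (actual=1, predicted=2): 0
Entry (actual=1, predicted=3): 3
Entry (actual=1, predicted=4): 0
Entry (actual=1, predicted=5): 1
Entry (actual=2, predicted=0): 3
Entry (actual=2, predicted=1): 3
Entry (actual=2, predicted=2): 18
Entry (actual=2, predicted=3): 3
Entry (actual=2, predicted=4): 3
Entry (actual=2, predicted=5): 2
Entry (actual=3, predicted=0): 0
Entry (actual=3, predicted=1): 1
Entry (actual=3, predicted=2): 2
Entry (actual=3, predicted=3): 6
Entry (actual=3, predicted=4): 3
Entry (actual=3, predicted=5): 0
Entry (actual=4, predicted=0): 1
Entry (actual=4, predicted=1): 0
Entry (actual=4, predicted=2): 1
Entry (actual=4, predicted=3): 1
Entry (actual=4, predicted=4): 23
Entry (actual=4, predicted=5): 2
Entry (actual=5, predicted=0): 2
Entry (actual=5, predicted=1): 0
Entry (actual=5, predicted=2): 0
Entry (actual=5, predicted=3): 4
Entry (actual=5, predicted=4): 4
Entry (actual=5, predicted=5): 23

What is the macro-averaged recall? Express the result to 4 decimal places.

0.6579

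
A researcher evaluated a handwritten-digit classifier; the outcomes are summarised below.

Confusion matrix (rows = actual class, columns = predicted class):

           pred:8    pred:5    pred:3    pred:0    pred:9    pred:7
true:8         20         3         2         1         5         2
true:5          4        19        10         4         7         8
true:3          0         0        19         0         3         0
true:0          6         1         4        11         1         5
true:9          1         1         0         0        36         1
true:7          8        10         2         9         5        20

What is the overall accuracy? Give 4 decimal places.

Accuracy = trace / total = (20+19+19+11+36+20=125) / 228 = 125/228 = 0.5482

0.5482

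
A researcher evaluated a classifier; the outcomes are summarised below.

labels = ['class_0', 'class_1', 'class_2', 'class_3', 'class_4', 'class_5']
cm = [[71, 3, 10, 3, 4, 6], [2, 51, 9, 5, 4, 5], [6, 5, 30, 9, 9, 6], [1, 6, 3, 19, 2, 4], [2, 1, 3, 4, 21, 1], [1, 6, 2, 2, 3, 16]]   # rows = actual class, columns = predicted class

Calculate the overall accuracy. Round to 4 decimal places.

0.6209

Accuracy = trace / total = (71+51+30+19+21+16=208) / 335 = 208/335 = 0.6209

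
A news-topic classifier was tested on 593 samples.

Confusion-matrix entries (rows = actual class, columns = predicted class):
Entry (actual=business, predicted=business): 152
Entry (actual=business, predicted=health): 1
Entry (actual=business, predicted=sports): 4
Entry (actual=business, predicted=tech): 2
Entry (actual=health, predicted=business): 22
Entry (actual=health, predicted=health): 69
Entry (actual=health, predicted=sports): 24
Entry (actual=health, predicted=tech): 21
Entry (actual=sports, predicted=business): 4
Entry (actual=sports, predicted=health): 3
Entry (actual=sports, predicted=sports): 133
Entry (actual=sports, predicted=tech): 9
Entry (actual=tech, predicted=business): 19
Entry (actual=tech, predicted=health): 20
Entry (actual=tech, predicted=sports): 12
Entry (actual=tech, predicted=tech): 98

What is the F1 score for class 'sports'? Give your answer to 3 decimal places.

0.826

Treat 'sports' as positive and all other classes as negative.
F1 score = 2·TP/(2·TP+FP+FN).
sports: TP=133, FP=4+24+12=40, FN=4+3+9=16 → 266/322 = 0.8261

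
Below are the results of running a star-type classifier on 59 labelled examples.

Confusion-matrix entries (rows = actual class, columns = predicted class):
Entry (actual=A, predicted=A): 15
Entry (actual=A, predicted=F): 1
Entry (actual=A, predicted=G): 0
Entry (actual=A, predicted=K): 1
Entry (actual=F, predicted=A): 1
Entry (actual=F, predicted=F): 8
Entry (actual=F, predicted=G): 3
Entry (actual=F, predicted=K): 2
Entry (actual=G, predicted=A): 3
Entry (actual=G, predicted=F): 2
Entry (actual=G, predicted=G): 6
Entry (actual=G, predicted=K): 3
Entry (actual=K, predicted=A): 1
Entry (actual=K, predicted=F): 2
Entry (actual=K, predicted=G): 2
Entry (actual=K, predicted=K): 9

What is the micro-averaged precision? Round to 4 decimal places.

0.6441

Micro-averaging pools counts across classes: ΣTP=38, ΣFP=21, ΣFN=21.
Micro-precision = TP/(TP+FP) on pooled counts = 0.6441 (equals overall accuracy in single-label multiclass).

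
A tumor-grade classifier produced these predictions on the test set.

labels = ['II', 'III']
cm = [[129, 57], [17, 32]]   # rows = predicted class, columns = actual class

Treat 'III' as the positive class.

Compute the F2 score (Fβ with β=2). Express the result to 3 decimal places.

Fβ = (1+β²)·TP / ((1+β²)·TP + β²·FN + FP), with β²=4
= 5·32 / (5·32 + 4·57 + 17) = 0.395

0.395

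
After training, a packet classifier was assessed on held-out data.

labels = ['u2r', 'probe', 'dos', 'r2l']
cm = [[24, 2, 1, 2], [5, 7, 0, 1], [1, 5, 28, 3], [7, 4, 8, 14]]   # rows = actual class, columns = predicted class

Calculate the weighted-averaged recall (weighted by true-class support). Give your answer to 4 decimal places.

0.6518

Per-class recall (TP/(TP+FN)):
  u2r: TP=24, FN=2+1+2=5 → 24/29 = 0.82759
  probe: TP=7, FN=5+0+1=6 → 7/13 = 0.53846
  dos: TP=28, FN=1+5+3=9 → 28/37 = 0.75676
  r2l: TP=14, FN=7+4+8=19 → 14/33 = 0.42424
Weighted-recall = Σ (supportᵢ/N)·recallᵢ with N=112: (29/112)·0.82759 + (13/112)·0.53846 + (37/112)·0.75676 + (33/112)·0.42424 = 0.6518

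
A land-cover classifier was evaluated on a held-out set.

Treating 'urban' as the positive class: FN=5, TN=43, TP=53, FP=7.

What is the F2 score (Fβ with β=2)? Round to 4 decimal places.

0.9075

Fβ = (1+β²)·TP / ((1+β²)·TP + β²·FN + FP), with β²=4
= 5·53 / (5·53 + 4·5 + 7) = 0.9075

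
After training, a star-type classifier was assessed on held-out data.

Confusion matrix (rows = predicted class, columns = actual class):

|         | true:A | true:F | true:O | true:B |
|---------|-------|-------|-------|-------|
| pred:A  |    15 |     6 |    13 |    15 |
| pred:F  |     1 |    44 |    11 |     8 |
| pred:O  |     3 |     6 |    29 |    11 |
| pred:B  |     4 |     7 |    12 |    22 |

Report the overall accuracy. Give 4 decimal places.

Accuracy = trace / total = (15+44+29+22=110) / 207 = 110/207 = 0.5314

0.5314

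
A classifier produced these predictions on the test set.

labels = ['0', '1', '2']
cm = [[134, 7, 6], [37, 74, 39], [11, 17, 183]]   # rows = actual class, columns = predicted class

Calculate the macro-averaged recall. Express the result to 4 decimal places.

Per-class recall (TP/(TP+FN)):
  0: TP=134, FN=7+6=13 → 134/147 = 0.91156
  1: TP=74, FN=37+39=76 → 74/150 = 0.49333
  2: TP=183, FN=11+17=28 → 183/211 = 0.86730
Macro-recall = mean = (0.91156 + 0.49333 + 0.86730) / 3 = 0.7574

0.7574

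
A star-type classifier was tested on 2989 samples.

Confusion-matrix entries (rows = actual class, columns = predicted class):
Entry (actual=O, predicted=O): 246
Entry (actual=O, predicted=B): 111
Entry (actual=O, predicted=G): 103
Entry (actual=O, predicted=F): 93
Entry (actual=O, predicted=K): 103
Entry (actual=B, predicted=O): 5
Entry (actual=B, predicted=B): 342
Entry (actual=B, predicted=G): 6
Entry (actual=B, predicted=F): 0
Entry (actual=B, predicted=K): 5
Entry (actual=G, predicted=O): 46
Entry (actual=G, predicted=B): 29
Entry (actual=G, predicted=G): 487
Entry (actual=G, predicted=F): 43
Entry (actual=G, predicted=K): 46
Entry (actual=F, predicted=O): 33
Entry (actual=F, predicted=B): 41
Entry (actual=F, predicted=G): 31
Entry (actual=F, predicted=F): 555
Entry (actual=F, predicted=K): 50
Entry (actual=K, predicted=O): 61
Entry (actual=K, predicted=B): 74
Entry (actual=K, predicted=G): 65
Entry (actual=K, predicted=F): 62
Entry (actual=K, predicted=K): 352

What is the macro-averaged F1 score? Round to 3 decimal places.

0.654

Per-class F1 score (2·TP/(2·TP+FP+FN)):
  O: TP=246, FP=5+46+33+61=145, FN=111+103+93+103=410 → 492/1047 = 0.4699
  B: TP=342, FP=111+29+41+74=255, FN=5+6+0+5=16 → 684/955 = 0.7162
  G: TP=487, FP=103+6+31+65=205, FN=46+29+43+46=164 → 974/1343 = 0.7252
  F: TP=555, FP=93+0+43+62=198, FN=33+41+31+50=155 → 1110/1463 = 0.7587
  K: TP=352, FP=103+5+46+50=204, FN=61+74+65+62=262 → 704/1170 = 0.6017
Macro-F1 score = mean = (0.4699 + 0.7162 + 0.7252 + 0.7587 + 0.6017) / 5 = 0.654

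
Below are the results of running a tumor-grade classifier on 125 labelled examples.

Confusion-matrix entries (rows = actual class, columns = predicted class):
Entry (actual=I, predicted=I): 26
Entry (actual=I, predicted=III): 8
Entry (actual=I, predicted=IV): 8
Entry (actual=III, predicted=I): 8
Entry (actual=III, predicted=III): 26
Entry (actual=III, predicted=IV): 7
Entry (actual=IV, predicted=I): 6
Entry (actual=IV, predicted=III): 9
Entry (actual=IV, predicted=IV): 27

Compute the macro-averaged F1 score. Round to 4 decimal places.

Per-class F1 score (2·TP/(2·TP+FP+FN)):
  I: TP=26, FP=8+6=14, FN=8+8=16 → 52/82 = 0.63415
  III: TP=26, FP=8+9=17, FN=8+7=15 → 52/84 = 0.61905
  IV: TP=27, FP=8+7=15, FN=6+9=15 → 54/84 = 0.64286
Macro-F1 score = mean = (0.63415 + 0.61905 + 0.64286) / 3 = 0.6320

0.6320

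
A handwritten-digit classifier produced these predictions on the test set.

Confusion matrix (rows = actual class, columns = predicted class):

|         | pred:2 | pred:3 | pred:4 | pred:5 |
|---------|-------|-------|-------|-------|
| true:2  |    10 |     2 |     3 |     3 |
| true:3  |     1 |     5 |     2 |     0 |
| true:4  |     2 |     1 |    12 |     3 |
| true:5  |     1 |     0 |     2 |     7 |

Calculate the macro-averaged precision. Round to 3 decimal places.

0.627

Per-class precision (TP/(TP+FP)):
  2: TP=10, FP=1+2+1=4 → 10/14 = 0.7143
  3: TP=5, FP=2+1+0=3 → 5/8 = 0.6250
  4: TP=12, FP=3+2+2=7 → 12/19 = 0.6316
  5: TP=7, FP=3+0+3=6 → 7/13 = 0.5385
Macro-precision = mean = (0.7143 + 0.6250 + 0.6316 + 0.5385) / 4 = 0.627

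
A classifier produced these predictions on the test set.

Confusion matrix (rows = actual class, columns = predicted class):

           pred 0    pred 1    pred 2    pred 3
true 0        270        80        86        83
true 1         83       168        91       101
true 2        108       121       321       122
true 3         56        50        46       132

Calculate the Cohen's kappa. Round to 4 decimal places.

0.2797

Observed agreement pₒ = trace/N = 891/1918 = 0.46455
Expected agreement pₑ = Σ (rowᵢ·colᵢ)/N² = (519·517 + 443·419 + 672·544 + 284·438)/1918² = 0.25658
κ = (pₒ − pₑ)/(1 − pₑ) = (0.46455 − 0.25658)/(1 − 0.25658) = 0.2797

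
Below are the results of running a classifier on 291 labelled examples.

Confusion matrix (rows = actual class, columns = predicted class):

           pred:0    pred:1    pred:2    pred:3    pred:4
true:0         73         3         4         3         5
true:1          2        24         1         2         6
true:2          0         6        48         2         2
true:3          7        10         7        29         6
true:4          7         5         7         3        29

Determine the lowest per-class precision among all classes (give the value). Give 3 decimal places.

0.500

Per-class precision (TP/(TP+FP)):
  0: TP=73, FP=2+0+7+7=16 → 73/89 = 0.8202
  1: TP=24, FP=3+6+10+5=24 → 24/48 = 0.5000
  2: TP=48, FP=4+1+7+7=19 → 48/67 = 0.7164
  3: TP=29, FP=3+2+2+3=10 → 29/39 = 0.7436
  4: TP=29, FP=5+6+2+6=19 → 29/48 = 0.6042
Lowest is class '1' with precision = 0.500.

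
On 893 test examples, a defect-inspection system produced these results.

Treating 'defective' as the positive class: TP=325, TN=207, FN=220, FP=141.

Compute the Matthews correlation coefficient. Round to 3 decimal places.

MCC = (TP·TN − FP·FN) / √((TP+FP)(TP+FN)(TN+FP)(TN+FN))
Numerator = 325·207 − 141·220 = 36255
Denominator = √(466·545·348·427) = √37738926120 = 194265.0924
MCC = 36255 / 194265.0924 = 0.187

0.187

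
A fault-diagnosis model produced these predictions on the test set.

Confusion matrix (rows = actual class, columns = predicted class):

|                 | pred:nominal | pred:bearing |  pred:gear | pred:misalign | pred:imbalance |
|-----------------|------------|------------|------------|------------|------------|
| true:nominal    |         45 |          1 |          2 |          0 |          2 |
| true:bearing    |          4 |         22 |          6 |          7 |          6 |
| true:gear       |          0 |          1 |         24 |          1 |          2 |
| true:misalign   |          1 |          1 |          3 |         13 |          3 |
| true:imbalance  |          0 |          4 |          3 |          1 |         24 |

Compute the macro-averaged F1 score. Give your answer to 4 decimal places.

Per-class F1 score (2·TP/(2·TP+FP+FN)):
  nominal: TP=45, FP=4+0+1+0=5, FN=1+2+0+2=5 → 90/100 = 0.90000
  bearing: TP=22, FP=1+1+1+4=7, FN=4+6+7+6=23 → 44/74 = 0.59459
  gear: TP=24, FP=2+6+3+3=14, FN=0+1+1+2=4 → 48/66 = 0.72727
  misalign: TP=13, FP=0+7+1+1=9, FN=1+1+3+3=8 → 26/43 = 0.60465
  imbalance: TP=24, FP=2+6+2+3=13, FN=0+4+3+1=8 → 48/69 = 0.69565
Macro-F1 score = mean = (0.90000 + 0.59459 + 0.72727 + 0.60465 + 0.69565) / 5 = 0.7044

0.7044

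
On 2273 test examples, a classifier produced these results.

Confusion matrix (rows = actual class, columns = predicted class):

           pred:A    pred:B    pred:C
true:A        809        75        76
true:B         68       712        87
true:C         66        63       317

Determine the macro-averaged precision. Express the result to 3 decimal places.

0.785

Per-class precision (TP/(TP+FP)):
  A: TP=809, FP=68+66=134 → 809/943 = 0.8579
  B: TP=712, FP=75+63=138 → 712/850 = 0.8376
  C: TP=317, FP=76+87=163 → 317/480 = 0.6604
Macro-precision = mean = (0.8579 + 0.8376 + 0.6604) / 3 = 0.785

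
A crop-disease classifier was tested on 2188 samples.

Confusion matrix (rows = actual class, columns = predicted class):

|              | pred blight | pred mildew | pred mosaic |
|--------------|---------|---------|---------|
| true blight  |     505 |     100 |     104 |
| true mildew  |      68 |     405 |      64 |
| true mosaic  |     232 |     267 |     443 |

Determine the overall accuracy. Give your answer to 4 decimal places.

0.6184

Accuracy = trace / total = (505+405+443=1353) / 2188 = 1353/2188 = 0.6184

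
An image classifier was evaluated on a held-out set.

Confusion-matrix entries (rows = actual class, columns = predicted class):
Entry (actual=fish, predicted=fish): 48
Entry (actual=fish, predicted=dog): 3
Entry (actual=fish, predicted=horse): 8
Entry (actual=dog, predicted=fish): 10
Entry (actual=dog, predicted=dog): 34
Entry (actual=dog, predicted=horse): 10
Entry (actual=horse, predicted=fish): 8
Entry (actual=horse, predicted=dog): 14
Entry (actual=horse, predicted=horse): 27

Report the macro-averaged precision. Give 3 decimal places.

0.665

Per-class precision (TP/(TP+FP)):
  fish: TP=48, FP=10+8=18 → 48/66 = 0.7273
  dog: TP=34, FP=3+14=17 → 34/51 = 0.6667
  horse: TP=27, FP=8+10=18 → 27/45 = 0.6000
Macro-precision = mean = (0.7273 + 0.6667 + 0.6000) / 3 = 0.665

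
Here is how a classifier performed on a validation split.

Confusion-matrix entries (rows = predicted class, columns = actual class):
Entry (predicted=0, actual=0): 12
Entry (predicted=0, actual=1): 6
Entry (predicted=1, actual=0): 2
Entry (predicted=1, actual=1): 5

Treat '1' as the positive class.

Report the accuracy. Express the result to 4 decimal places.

0.6800

Accuracy = (TP+TN)/N = (5+12)/25 = 0.6800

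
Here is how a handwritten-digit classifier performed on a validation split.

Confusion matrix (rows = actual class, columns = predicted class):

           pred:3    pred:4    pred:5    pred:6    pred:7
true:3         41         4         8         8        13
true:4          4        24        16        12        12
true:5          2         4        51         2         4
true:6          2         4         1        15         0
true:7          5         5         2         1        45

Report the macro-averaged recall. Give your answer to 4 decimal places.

Per-class recall (TP/(TP+FN)):
  3: TP=41, FN=4+8+8+13=33 → 41/74 = 0.55405
  4: TP=24, FN=4+16+12+12=44 → 24/68 = 0.35294
  5: TP=51, FN=2+4+2+4=12 → 51/63 = 0.80952
  6: TP=15, FN=2+4+1+0=7 → 15/22 = 0.68182
  7: TP=45, FN=5+5+2+1=13 → 45/58 = 0.77586
Macro-recall = mean = (0.55405 + 0.35294 + 0.80952 + 0.68182 + 0.77586) / 5 = 0.6348

0.6348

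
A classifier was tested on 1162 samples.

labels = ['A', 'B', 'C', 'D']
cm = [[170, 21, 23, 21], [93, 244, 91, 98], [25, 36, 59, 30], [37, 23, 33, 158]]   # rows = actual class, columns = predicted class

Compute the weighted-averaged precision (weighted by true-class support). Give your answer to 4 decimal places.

0.5948

Per-class precision (TP/(TP+FP)):
  A: TP=170, FP=93+25+37=155 → 170/325 = 0.52308
  B: TP=244, FP=21+36+23=80 → 244/324 = 0.75309
  C: TP=59, FP=23+91+33=147 → 59/206 = 0.28641
  D: TP=158, FP=21+98+30=149 → 158/307 = 0.51466
Weighted-precision = Σ (supportᵢ/N)·precisionᵢ with N=1162: (235/1162)·0.52308 + (526/1162)·0.75309 + (150/1162)·0.28641 + (251/1162)·0.51466 = 0.5948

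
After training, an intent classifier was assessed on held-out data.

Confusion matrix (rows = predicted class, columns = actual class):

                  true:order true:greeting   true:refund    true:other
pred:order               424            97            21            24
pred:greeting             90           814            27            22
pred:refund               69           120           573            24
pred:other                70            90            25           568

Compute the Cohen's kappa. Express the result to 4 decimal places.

0.7002

Observed agreement pₒ = trace/N = 2379/3058 = 0.77796
Expected agreement pₑ = Σ (rowᵢ·colᵢ)/N² = (653·566 + 1121·953 + 646·786 + 638·753)/3058² = 0.25944
κ = (pₒ − pₑ)/(1 − pₑ) = (0.77796 − 0.25944)/(1 − 0.25944) = 0.7002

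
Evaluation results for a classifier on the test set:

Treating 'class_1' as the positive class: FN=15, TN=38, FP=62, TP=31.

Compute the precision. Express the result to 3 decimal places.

Precision = TP/(TP+FP) = 31/(31+62) = 31/93 = 0.333

0.333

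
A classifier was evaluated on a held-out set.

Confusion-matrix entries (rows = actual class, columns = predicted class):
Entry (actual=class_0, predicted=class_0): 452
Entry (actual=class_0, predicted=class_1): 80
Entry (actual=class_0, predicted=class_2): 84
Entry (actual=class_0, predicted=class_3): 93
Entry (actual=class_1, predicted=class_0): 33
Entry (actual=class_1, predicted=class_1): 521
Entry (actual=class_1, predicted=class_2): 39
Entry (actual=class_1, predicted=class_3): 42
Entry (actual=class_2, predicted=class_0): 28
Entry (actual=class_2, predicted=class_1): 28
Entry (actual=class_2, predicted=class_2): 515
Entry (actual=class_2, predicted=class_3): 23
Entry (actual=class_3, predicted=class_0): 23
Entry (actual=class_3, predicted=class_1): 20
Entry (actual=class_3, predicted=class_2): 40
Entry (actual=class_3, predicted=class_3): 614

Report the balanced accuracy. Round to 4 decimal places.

0.8015

Balanced accuracy = mean of per-class recall.
  class_0: recall = 452/709 = 0.63752
  class_1: recall = 521/635 = 0.82047
  class_2: recall = 515/594 = 0.86700
  class_3: recall = 614/697 = 0.88092
Mean = (0.63752 + 0.82047 + 0.86700 + 0.88092) / 4 = 0.8015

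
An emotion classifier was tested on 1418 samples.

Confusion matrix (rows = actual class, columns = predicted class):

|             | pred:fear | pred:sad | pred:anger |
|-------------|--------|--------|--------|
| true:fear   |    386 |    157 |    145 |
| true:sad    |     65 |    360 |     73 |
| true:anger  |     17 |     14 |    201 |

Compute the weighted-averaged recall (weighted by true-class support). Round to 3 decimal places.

Per-class recall (TP/(TP+FN)):
  fear: TP=386, FN=157+145=302 → 386/688 = 0.5610
  sad: TP=360, FN=65+73=138 → 360/498 = 0.7229
  anger: TP=201, FN=17+14=31 → 201/232 = 0.8664
Weighted-recall = Σ (supportᵢ/N)·recallᵢ with N=1418: (688/1418)·0.5610 + (498/1418)·0.7229 + (232/1418)·0.8664 = 0.668

0.668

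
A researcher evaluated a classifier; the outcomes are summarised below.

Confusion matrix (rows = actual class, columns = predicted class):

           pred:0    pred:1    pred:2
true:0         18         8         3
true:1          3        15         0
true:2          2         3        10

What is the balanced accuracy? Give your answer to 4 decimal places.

0.7069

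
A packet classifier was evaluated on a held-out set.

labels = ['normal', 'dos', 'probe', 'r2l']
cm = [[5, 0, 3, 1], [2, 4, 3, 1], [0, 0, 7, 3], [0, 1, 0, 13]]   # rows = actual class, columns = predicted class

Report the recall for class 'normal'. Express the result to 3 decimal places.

0.556

Treat 'normal' as positive and all other classes as negative.
recall = TP/(TP+FN).
normal: TP=5, FN=0+3+1=4 → 5/9 = 0.5556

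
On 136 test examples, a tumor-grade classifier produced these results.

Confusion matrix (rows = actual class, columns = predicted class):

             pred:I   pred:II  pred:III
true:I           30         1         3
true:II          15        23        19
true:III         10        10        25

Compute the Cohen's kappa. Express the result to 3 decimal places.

0.373

Observed agreement pₒ = trace/N = 78/136 = 0.5735
Expected agreement pₑ = Σ (rowᵢ·colᵢ)/N² = (34·55 + 57·34 + 45·47)/136² = 0.3202
κ = (pₒ − pₑ)/(1 − pₑ) = (0.5735 − 0.3202)/(1 − 0.3202) = 0.373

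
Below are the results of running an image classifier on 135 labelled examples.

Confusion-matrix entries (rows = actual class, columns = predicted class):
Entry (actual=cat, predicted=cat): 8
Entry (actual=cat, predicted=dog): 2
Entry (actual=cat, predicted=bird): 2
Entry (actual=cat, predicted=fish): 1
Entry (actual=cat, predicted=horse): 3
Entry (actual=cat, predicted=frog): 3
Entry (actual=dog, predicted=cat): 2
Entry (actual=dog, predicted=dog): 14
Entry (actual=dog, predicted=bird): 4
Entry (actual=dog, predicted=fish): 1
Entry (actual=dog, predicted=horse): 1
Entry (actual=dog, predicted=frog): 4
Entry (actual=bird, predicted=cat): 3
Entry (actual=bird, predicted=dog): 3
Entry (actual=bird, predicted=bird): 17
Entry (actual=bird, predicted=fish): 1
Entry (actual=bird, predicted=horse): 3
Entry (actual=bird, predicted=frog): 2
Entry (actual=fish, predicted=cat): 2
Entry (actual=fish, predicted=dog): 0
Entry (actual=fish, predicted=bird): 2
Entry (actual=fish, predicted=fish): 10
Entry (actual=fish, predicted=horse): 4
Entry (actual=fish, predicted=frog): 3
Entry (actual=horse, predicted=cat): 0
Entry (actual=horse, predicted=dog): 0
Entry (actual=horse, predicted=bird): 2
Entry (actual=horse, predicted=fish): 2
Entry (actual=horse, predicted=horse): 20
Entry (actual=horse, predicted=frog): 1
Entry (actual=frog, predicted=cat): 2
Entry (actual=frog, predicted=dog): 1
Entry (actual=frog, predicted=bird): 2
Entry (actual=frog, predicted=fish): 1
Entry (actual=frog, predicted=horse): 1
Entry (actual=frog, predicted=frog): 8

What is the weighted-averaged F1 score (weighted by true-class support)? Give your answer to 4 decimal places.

0.5691

Per-class F1 score (2·TP/(2·TP+FP+FN)):
  cat: TP=8, FP=2+3+2+0+2=9, FN=2+2+1+3+3=11 → 16/36 = 0.44444
  dog: TP=14, FP=2+3+0+0+1=6, FN=2+4+1+1+4=12 → 28/46 = 0.60870
  bird: TP=17, FP=2+4+2+2+2=12, FN=3+3+1+3+2=12 → 34/58 = 0.58621
  fish: TP=10, FP=1+1+1+2+1=6, FN=2+0+2+4+3=11 → 20/37 = 0.54054
  horse: TP=20, FP=3+1+3+4+1=12, FN=0+0+2+2+1=5 → 40/57 = 0.70175
  frog: TP=8, FP=3+4+2+3+1=13, FN=2+1+2+1+1=7 → 16/36 = 0.44444
Weighted-F1 score = Σ (supportᵢ/N)·F1 scoreᵢ with N=135: (19/135)·0.44444 + (26/135)·0.60870 + (29/135)·0.58621 + (21/135)·0.54054 + (25/135)·0.70175 + (15/135)·0.44444 = 0.5691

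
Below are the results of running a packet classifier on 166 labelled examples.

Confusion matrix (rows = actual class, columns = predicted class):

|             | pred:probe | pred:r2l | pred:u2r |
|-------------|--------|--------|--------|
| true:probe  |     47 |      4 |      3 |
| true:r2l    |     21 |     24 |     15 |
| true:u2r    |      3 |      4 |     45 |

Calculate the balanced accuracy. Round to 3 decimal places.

0.712

Balanced accuracy = mean of per-class recall.
  probe: recall = 47/54 = 0.8704
  r2l: recall = 24/60 = 0.4000
  u2r: recall = 45/52 = 0.8654
Mean = (0.8704 + 0.4000 + 0.8654) / 3 = 0.712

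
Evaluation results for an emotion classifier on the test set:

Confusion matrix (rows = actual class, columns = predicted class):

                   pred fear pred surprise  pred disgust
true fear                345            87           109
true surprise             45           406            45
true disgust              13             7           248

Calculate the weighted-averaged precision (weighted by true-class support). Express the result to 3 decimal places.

Per-class precision (TP/(TP+FP)):
  fear: TP=345, FP=45+13=58 → 345/403 = 0.8561
  surprise: TP=406, FP=87+7=94 → 406/500 = 0.8120
  disgust: TP=248, FP=109+45=154 → 248/402 = 0.6169
Weighted-precision = Σ (supportᵢ/N)·precisionᵢ with N=1305: (541/1305)·0.8561 + (496/1305)·0.8120 + (268/1305)·0.6169 = 0.790

0.790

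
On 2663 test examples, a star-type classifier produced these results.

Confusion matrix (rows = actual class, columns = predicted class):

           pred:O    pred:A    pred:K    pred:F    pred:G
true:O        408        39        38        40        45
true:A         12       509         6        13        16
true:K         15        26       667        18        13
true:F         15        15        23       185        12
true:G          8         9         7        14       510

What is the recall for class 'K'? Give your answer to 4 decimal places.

Treat 'K' as positive and all other classes as negative.
recall = TP/(TP+FN).
K: TP=667, FN=15+26+18+13=72 → 667/739 = 0.90257

0.9026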